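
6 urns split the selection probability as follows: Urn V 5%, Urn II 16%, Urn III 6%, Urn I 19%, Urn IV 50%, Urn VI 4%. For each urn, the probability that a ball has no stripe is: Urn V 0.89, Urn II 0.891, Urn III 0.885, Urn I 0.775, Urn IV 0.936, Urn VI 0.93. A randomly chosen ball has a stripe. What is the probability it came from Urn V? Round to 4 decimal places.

Taking complements, P(striped | each) = Urn V 0.11, Urn II 0.109, Urn III 0.115, Urn I 0.225, Urn IV 0.064, Urn VI 0.07.
By Bayes' rule, posterior ∝ prior × likelihood:
  Urn V: 0.05 × 0.11 = 0.0055
  Urn II: 0.16 × 0.109 = 0.01744
  Urn III: 0.06 × 0.115 = 0.0069
  Urn I: 0.19 × 0.225 = 0.04275
  Urn IV: 0.5 × 0.064 = 0.032
  Urn VI: 0.04 × 0.07 = 0.0028
Normalizing constant = 0.10739.
P(Urn V | evidence) = 0.0055 / 0.10739 ≈ 0.0512.

0.0512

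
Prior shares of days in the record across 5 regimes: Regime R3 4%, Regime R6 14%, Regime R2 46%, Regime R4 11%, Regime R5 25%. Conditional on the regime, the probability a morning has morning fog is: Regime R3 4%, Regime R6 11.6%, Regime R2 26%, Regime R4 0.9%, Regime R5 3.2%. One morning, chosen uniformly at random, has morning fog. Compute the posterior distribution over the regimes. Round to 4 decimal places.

Regime R3 0.0109, Regime R6 0.1109, Regime R2 0.8168, Regime R4 0.0068, Regime R5 0.0546

By Bayes' rule, posterior ∝ prior × likelihood:
  Regime R3: 0.04 × 0.04 = 0.0016
  Regime R6: 0.14 × 0.116 = 0.01624
  Regime R2: 0.46 × 0.26 = 0.1196
  Regime R4: 0.11 × 0.009 = 0.00099
  Regime R5: 0.25 × 0.032 = 0.008
Sum = 0.14643.
P(Regime R3 | fog) = 0.0016/0.14643 ≈ 0.0109
P(Regime R6 | fog) = 0.01624/0.14643 ≈ 0.1109
P(Regime R2 | fog) = 0.1196/0.14643 ≈ 0.8168
P(Regime R4 | fog) = 0.00099/0.14643 ≈ 0.0068
P(Regime R5 | fog) = 0.008/0.14643 ≈ 0.0546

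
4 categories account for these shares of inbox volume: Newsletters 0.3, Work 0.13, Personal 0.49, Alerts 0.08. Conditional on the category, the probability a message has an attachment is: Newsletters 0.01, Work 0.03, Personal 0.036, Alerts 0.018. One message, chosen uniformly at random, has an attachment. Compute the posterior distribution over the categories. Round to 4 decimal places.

Prior × likelihood for each hypothesis:
  Newsletters: 0.3 × 0.01 = 0.003
  Work: 0.13 × 0.03 = 0.0039
  Personal: 0.49 × 0.036 = 0.01764
  Alerts: 0.08 × 0.018 = 0.00144
Total = 0.02598.
P(Newsletters | attachment) = 0.003/0.02598 ≈ 0.1155
P(Work | attachment) = 0.0039/0.02598 ≈ 0.1501
P(Personal | attachment) = 0.01764/0.02598 ≈ 0.6790
P(Alerts | attachment) = 0.00144/0.02598 ≈ 0.0554

Newsletters 0.1155, Work 0.1501, Personal 0.6790, Alerts 0.0554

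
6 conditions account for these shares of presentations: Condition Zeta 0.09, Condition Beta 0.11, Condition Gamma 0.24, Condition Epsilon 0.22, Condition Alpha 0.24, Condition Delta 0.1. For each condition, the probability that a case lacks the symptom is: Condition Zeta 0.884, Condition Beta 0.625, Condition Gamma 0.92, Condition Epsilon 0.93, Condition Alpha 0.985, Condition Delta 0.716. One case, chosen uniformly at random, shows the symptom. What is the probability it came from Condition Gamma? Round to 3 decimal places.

0.162

Taking complements, P(symptomatic | each) = Condition Zeta 0.116, Condition Beta 0.375, Condition Gamma 0.08, Condition Epsilon 0.07, Condition Alpha 0.015, Condition Delta 0.284.
Prior × likelihood for each hypothesis:
  Condition Zeta: 0.09 × 0.116 = 0.01044
  Condition Beta: 0.11 × 0.375 = 0.04125
  Condition Gamma: 0.24 × 0.08 = 0.0192
  Condition Epsilon: 0.22 × 0.07 = 0.0154
  Condition Alpha: 0.24 × 0.015 = 0.0036
  Condition Delta: 0.1 × 0.284 = 0.0284
Normalizing constant = 0.11829.
P(Condition Gamma | evidence) = 0.0192 / 0.11829 ≈ 0.162.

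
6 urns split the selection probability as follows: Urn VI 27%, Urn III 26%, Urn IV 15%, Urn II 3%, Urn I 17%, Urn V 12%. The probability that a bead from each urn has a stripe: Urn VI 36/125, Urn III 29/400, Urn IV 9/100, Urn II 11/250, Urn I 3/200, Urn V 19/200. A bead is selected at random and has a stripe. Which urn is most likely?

Urn VI

Prior × likelihood for each hypothesis:
  Urn VI: 0.27 × 0.288 = 0.07776
  Urn III: 0.26 × 0.0725 = 0.01885
  Urn IV: 0.15 × 0.09 = 0.0135
  Urn II: 0.03 × 0.044 = 0.00132
  Urn I: 0.17 × 0.015 = 0.00255
  Urn V: 0.12 × 0.095 = 0.0114
Total = 0.12538.
Largest term belongs to Urn VI, so Urn VI is most probable.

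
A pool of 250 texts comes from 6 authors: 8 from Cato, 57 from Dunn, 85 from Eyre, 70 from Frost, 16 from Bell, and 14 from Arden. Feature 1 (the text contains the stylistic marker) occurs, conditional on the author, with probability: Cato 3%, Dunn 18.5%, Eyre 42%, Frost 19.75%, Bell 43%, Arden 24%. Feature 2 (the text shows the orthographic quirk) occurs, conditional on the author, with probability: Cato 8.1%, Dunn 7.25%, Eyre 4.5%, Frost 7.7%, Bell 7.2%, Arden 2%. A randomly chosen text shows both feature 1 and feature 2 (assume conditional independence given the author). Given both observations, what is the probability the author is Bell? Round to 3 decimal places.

Prior × likelihood for each hypothesis:
  Cato: 0.032 × 0.03 × 0.081 = 0.00007776
  Dunn: 0.228 × 0.185 × 0.0725 = 0.00305805
  Eyre: 0.34 × 0.42 × 0.045 = 0.006426
  Frost: 0.28 × 0.1975 × 0.077 = 0.0042581
  Bell: 0.064 × 0.43 × 0.072 = 0.00198144
  Arden: 0.056 × 0.24 × 0.02 = 0.0002688
Sum = 0.01607015.
P(Bell | evidence) = 0.00198144 / 0.01607015 ≈ 0.123.

0.123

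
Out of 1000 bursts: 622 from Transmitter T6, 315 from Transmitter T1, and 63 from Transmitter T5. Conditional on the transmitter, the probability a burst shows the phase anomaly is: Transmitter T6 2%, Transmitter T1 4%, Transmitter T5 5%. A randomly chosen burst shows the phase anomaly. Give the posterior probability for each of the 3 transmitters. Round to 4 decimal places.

Unnormalized posteriors (prior × likelihood):
  Transmitter T6: 0.622 × 0.02 = 0.01244
  Transmitter T1: 0.315 × 0.04 = 0.0126
  Transmitter T5: 0.063 × 0.05 = 0.00315
Total = 0.02819.
P(Transmitter T6 | anomaly) = 0.01244/0.02819 ≈ 0.4413
P(Transmitter T1 | anomaly) = 0.0126/0.02819 ≈ 0.4470
P(Transmitter T5 | anomaly) = 0.00315/0.02819 ≈ 0.1117
(Check: 0.4413+0.4470+0.1117 = 1.0000.)

Transmitter T6 0.4413, Transmitter T1 0.4470, Transmitter T5 0.1117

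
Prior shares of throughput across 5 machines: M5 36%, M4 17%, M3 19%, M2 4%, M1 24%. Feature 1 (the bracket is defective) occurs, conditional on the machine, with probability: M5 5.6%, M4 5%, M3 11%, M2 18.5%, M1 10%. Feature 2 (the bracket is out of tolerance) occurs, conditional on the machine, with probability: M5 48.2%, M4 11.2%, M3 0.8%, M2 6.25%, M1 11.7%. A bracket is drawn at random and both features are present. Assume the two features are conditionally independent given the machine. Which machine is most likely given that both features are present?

By Bayes' rule, posterior ∝ prior × likelihood:
  M5: 0.36 × 0.056 × 0.482 = 0.00971712
  M4: 0.17 × 0.05 × 0.112 = 0.000952
  M3: 0.19 × 0.11 × 0.008 = 0.0001672
  M2: 0.04 × 0.185 × 0.0625 = 0.0004625
  M1: 0.24 × 0.1 × 0.117 = 0.002808
Normalizing constant = 0.01410682.
Largest term belongs to M5, so M5 is most probable.

M5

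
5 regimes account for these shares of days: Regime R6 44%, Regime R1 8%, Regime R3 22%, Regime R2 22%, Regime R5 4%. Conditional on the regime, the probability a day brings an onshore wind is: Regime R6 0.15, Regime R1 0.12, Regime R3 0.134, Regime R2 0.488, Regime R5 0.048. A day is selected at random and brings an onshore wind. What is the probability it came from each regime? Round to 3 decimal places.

By Bayes' rule, posterior ∝ prior × likelihood:
  Regime R6: 0.44 × 0.15 = 0.066
  Regime R1: 0.08 × 0.12 = 0.0096
  Regime R3: 0.22 × 0.134 = 0.02948
  Regime R2: 0.22 × 0.488 = 0.10736
  Regime R5: 0.04 × 0.048 = 0.00192
Total = 0.21436.
P(Regime R6 | onshore) = 0.066/0.21436 ≈ 0.308
P(Regime R1 | onshore) = 0.0096/0.21436 ≈ 0.045
P(Regime R3 | onshore) = 0.02948/0.21436 ≈ 0.138
P(Regime R2 | onshore) = 0.10736/0.21436 ≈ 0.501
P(Regime R5 | onshore) = 0.00192/0.21436 ≈ 0.009

Regime R6 0.308, Regime R1 0.045, Regime R3 0.138, Regime R2 0.501, Regime R5 0.009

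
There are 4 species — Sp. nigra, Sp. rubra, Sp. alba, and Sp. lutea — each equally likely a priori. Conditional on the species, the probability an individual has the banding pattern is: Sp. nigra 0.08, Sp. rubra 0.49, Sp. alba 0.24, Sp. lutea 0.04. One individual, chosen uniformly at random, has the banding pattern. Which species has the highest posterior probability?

With a uniform prior (1/4 each), posterior ∝ likelihood:
  Sp. nigra: 0.08
  Sp. rubra: 0.49
  Sp. alba: 0.24
  Sp. lutea: 0.04
Total = 0.85.
Largest term belongs to Sp. rubra, so Sp. rubra is most probable.

Sp. rubra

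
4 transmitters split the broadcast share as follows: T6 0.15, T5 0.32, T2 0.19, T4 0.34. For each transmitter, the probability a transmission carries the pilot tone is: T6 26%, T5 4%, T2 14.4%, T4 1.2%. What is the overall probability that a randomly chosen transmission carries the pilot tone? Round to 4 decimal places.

By Bayes' rule, posterior ∝ prior × likelihood:
  T6: 0.15 × 0.26 = 0.039
  T5: 0.32 × 0.04 = 0.0128
  T2: 0.19 × 0.144 = 0.02736
  T4: 0.34 × 0.012 = 0.00408
P(pilot) = 0.039 + 0.0128 + 0.02736 + 0.00408 = 0.08324 → 0.0832.

0.0832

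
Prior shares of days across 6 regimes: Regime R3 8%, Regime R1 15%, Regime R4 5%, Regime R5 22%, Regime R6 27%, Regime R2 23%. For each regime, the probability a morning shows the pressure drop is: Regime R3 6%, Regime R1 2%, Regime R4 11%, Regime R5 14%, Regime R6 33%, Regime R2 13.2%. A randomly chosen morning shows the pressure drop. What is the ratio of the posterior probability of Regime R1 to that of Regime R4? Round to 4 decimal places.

0.5455

Prior × likelihood for each hypothesis:
  Regime R3: 0.08 × 0.06 = 0.0048
  Regime R1: 0.15 × 0.02 = 0.003
  Regime R4: 0.05 × 0.11 = 0.0055
  Regime R5: 0.22 × 0.14 = 0.0308
  Regime R6: 0.27 × 0.33 = 0.0891
  Regime R2: 0.23 × 0.132 = 0.03036
Normalizing constant = 0.16356.
The ratio is 0.003 / 0.0055 (the normalizer cancels) = 0.5455.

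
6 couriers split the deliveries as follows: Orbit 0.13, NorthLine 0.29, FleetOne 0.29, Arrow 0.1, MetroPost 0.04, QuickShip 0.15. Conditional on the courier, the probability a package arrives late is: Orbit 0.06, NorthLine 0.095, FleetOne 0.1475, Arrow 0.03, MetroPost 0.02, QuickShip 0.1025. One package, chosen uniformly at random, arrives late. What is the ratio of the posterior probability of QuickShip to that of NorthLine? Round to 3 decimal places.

By Bayes' rule, posterior ∝ prior × likelihood:
  Orbit: 0.13 × 0.06 = 0.0078
  NorthLine: 0.29 × 0.095 = 0.02755
  FleetOne: 0.29 × 0.1475 = 0.042775
  Arrow: 0.1 × 0.03 = 0.003
  MetroPost: 0.04 × 0.02 = 0.0008
  QuickShip: 0.15 × 0.1025 = 0.015375
Sum = 0.0973.
The ratio is 0.015375 / 0.02755 (the normalizer cancels) = 0.558.

0.558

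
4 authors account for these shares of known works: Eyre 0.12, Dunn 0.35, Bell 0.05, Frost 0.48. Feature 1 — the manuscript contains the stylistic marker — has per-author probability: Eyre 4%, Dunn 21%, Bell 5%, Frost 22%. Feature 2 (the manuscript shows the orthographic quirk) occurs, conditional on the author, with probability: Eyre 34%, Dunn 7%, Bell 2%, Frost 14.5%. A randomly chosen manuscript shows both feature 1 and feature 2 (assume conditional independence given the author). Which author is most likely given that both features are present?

Compute prior × likelihood for every hypothesis:
  Eyre: 0.12 × 0.04 × 0.34 = 0.001632
  Dunn: 0.35 × 0.21 × 0.07 = 0.005145
  Bell: 0.05 × 0.05 × 0.02 = 0.00005
  Frost: 0.48 × 0.22 × 0.145 = 0.015312
Sum = 0.022139.
Largest term belongs to Frost, so Frost is most probable.

Frost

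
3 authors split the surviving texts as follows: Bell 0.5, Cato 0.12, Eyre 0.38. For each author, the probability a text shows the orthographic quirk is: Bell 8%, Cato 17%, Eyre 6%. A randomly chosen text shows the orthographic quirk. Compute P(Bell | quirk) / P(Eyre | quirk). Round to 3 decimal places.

Prior × likelihood for each hypothesis:
  Bell: 0.5 × 0.08 = 0.04
  Cato: 0.12 × 0.17 = 0.0204
  Eyre: 0.38 × 0.06 = 0.0228
Total = 0.0832.
The ratio is 0.04 / 0.0228 (the normalizer cancels) = 1.754.

1.754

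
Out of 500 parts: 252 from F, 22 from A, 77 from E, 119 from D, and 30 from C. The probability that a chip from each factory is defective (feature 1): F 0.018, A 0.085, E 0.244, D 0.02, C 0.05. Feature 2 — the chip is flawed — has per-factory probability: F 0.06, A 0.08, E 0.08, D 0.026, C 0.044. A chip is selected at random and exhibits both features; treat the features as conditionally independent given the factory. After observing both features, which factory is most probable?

E

By Bayes' rule, posterior ∝ prior × likelihood:
  F: 0.504 × 0.018 × 0.06 = 0.00054432
  A: 0.044 × 0.085 × 0.08 = 0.0002992
  E: 0.154 × 0.244 × 0.08 = 0.00300608
  D: 0.238 × 0.02 × 0.026 = 0.00012376
  C: 0.06 × 0.05 × 0.044 = 0.000132
Total = 0.00410536.
Largest term belongs to E, so E is most probable.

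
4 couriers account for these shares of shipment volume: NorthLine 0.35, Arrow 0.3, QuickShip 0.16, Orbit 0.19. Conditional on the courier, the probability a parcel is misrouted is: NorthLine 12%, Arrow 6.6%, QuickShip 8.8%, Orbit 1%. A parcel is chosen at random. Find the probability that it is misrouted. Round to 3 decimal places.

By Bayes' rule, posterior ∝ prior × likelihood:
  NorthLine: 0.35 × 0.12 = 0.042
  Arrow: 0.3 × 0.066 = 0.0198
  QuickShip: 0.16 × 0.088 = 0.01408
  Orbit: 0.19 × 0.01 = 0.0019
P(misrouted) = 0.042 + 0.0198 + 0.01408 + 0.0019 = 0.07778 → 0.078.

0.078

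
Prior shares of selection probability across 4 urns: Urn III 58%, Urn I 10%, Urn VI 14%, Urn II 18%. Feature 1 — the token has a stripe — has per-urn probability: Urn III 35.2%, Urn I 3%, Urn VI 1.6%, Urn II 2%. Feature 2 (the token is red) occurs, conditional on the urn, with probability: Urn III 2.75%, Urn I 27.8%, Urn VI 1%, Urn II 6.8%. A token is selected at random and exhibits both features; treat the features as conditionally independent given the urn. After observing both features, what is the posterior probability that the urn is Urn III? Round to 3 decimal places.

0.836

Unnormalized posteriors (prior × likelihood):
  Urn III: 0.58 × 0.352 × 0.0275 = 0.0056144
  Urn I: 0.1 × 0.03 × 0.278 = 0.000834
  Urn VI: 0.14 × 0.016 × 0.01 = 0.0000224
  Urn II: 0.18 × 0.02 × 0.068 = 0.0002448
Total = 0.0067156.
P(Urn III | evidence) = 0.0056144 / 0.0067156 ≈ 0.836.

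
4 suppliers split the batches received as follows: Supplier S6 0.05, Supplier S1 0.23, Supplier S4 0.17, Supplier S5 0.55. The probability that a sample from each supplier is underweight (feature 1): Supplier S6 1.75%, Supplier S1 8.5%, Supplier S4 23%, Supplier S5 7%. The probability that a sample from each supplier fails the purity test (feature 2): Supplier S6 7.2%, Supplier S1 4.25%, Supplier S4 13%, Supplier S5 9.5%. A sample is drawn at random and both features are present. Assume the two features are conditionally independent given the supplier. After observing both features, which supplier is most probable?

Supplier S4

Unnormalized posteriors (prior × likelihood):
  Supplier S6: 0.05 × 0.0175 × 0.072 = 0.000063
  Supplier S1: 0.23 × 0.085 × 0.0425 = 0.000830875
  Supplier S4: 0.17 × 0.23 × 0.13 = 0.005083
  Supplier S5: 0.55 × 0.07 × 0.095 = 0.0036575
Sum = 0.009634375.
Largest term belongs to Supplier S4, so Supplier S4 is most probable.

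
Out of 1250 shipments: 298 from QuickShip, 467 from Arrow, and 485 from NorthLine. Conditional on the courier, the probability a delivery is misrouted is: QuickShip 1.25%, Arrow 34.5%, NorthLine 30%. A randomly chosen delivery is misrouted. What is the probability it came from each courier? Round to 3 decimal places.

QuickShip 0.012, Arrow 0.519, NorthLine 0.469

By Bayes' rule, posterior ∝ prior × likelihood:
  QuickShip: 0.2384 × 0.0125 = 0.00298
  Arrow: 0.3736 × 0.345 = 0.128892
  NorthLine: 0.388 × 0.3 = 0.1164
Normalizing constant = 0.248272.
P(QuickShip | misrouted) = 0.00298/0.248272 ≈ 0.012
P(Arrow | misrouted) = 0.128892/0.248272 ≈ 0.519
P(NorthLine | misrouted) = 0.1164/0.248272 ≈ 0.469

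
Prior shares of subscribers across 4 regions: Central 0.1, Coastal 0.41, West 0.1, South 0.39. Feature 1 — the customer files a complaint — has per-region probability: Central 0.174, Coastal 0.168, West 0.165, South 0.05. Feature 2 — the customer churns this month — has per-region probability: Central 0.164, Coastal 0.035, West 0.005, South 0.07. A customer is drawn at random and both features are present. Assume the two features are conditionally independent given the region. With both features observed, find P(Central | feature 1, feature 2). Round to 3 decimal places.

Prior × likelihood for each hypothesis:
  Central: 0.1 × 0.174 × 0.164 = 0.0028536
  Coastal: 0.41 × 0.168 × 0.035 = 0.0024108
  West: 0.1 × 0.165 × 0.005 = 0.0000825
  South: 0.39 × 0.05 × 0.07 = 0.001365
Total = 0.0067119.
P(Central | evidence) = 0.0028536 / 0.0067119 ≈ 0.425.

0.425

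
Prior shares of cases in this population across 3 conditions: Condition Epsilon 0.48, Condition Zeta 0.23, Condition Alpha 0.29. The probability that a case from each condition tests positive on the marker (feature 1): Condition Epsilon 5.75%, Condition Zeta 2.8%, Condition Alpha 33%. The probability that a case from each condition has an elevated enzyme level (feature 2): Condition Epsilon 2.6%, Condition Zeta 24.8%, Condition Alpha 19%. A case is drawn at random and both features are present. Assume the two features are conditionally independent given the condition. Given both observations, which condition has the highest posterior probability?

Compute prior × likelihood for every hypothesis:
  Condition Epsilon: 0.48 × 0.0575 × 0.026 = 0.0007176
  Condition Zeta: 0.23 × 0.028 × 0.248 = 0.00159712
  Condition Alpha: 0.29 × 0.33 × 0.19 = 0.018183
Total = 0.02049772.
Largest term belongs to Condition Alpha, so Condition Alpha is most probable.

Condition Alpha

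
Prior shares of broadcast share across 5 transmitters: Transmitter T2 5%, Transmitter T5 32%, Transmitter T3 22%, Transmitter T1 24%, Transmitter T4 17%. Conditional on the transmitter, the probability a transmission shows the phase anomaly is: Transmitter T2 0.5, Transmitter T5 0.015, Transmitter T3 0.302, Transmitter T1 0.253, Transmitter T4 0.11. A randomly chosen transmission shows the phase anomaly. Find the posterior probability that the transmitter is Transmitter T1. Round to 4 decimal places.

By Bayes' rule, posterior ∝ prior × likelihood:
  Transmitter T2: 0.05 × 0.5 = 0.025
  Transmitter T5: 0.32 × 0.015 = 0.0048
  Transmitter T3: 0.22 × 0.302 = 0.06644
  Transmitter T1: 0.24 × 0.253 = 0.06072
  Transmitter T4: 0.17 × 0.11 = 0.0187
Sum = 0.17566.
P(Transmitter T1 | evidence) = 0.06072 / 0.17566 ≈ 0.3457.

0.3457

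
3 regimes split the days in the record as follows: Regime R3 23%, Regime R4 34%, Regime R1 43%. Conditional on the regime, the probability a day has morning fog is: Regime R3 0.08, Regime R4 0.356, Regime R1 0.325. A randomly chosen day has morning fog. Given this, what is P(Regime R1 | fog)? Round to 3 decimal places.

0.501

Unnormalized posteriors (prior × likelihood):
  Regime R3: 0.23 × 0.08 = 0.0184
  Regime R4: 0.34 × 0.356 = 0.12104
  Regime R1: 0.43 × 0.325 = 0.13975
Sum = 0.27919.
P(Regime R1 | evidence) = 0.13975 / 0.27919 ≈ 0.501.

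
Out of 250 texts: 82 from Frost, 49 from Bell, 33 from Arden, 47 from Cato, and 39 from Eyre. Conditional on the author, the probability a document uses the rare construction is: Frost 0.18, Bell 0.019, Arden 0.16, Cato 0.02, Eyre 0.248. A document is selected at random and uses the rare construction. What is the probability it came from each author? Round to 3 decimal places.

By Bayes' rule, posterior ∝ prior × likelihood:
  Frost: 0.328 × 0.18 = 0.05904
  Bell: 0.196 × 0.019 = 0.003724
  Arden: 0.132 × 0.16 = 0.02112
  Cato: 0.188 × 0.02 = 0.00376
  Eyre: 0.156 × 0.248 = 0.038688
Sum = 0.126332.
P(Frost | rare-form) = 0.05904/0.126332 ≈ 0.467
P(Bell | rare-form) = 0.003724/0.126332 ≈ 0.029
P(Arden | rare-form) = 0.02112/0.126332 ≈ 0.167
P(Cato | rare-form) = 0.00376/0.126332 ≈ 0.030
P(Eyre | rare-form) = 0.038688/0.126332 ≈ 0.306
(Check: 0.467+0.029+0.167+0.030+0.306 = 0.999.)

Frost 0.467, Bell 0.029, Arden 0.167, Cato 0.030, Eyre 0.306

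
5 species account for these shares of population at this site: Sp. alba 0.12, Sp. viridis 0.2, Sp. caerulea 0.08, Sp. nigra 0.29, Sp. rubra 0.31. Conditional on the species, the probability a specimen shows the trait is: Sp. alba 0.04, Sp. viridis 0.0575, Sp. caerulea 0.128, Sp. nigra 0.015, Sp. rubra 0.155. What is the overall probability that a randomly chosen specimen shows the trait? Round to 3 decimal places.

0.079

Unnormalized posteriors (prior × likelihood):
  Sp. alba: 0.12 × 0.04 = 0.0048
  Sp. viridis: 0.2 × 0.0575 = 0.0115
  Sp. caerulea: 0.08 × 0.128 = 0.01024
  Sp. nigra: 0.29 × 0.015 = 0.00435
  Sp. rubra: 0.31 × 0.155 = 0.04805
P(trait) = 0.0048 + 0.0115 + 0.01024 + 0.00435 + 0.04805 = 0.07894 → 0.079.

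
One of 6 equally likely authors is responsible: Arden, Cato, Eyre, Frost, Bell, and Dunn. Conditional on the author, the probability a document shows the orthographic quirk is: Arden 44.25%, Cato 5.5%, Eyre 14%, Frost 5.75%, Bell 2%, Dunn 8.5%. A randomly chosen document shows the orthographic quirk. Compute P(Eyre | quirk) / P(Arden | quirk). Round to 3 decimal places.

Since the prior is uniform, the posterior is proportional to the likelihood:
  Arden: 0.4425
  Cato: 0.055
  Eyre: 0.14
  Frost: 0.0575
  Bell: 0.02
  Dunn: 0.085
Total = 0.8.
The ratio is 0.14 / 0.4425 (the normalizer cancels) = 0.316.

0.316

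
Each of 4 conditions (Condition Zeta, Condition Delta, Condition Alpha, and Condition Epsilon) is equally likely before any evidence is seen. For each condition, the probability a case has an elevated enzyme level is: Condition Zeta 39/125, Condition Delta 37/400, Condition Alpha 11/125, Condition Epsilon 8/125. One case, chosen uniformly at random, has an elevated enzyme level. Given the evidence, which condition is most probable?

Condition Zeta

With a uniform prior (1/4 each), posterior ∝ likelihood:
  Condition Zeta: 0.312
  Condition Delta: 0.0925
  Condition Alpha: 0.088
  Condition Epsilon: 0.064
Normalizing constant = 0.5565.
Largest term belongs to Condition Zeta, so Condition Zeta is most probable.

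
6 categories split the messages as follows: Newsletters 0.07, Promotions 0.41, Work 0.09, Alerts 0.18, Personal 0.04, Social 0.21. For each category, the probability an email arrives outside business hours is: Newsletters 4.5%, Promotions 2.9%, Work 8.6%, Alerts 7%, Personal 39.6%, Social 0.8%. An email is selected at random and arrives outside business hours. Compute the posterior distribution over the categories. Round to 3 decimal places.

Newsletters 0.060, Promotions 0.225, Work 0.146, Alerts 0.238, Personal 0.299, Social 0.032

Unnormalized posteriors (prior × likelihood):
  Newsletters: 0.07 × 0.045 = 0.00315
  Promotions: 0.41 × 0.029 = 0.01189
  Work: 0.09 × 0.086 = 0.00774
  Alerts: 0.18 × 0.07 = 0.0126
  Personal: 0.04 × 0.396 = 0.01584
  Social: 0.21 × 0.008 = 0.00168
Sum = 0.0529.
P(Newsletters | off-hours) = 0.00315/0.0529 ≈ 0.060
P(Promotions | off-hours) = 0.01189/0.0529 ≈ 0.225
P(Work | off-hours) = 0.00774/0.0529 ≈ 0.146
P(Alerts | off-hours) = 0.0126/0.0529 ≈ 0.238
P(Personal | off-hours) = 0.01584/0.0529 ≈ 0.299
P(Social | off-hours) = 0.00168/0.0529 ≈ 0.032
(Check: 0.060+0.225+0.146+0.238+0.299+0.032 = 1.000.)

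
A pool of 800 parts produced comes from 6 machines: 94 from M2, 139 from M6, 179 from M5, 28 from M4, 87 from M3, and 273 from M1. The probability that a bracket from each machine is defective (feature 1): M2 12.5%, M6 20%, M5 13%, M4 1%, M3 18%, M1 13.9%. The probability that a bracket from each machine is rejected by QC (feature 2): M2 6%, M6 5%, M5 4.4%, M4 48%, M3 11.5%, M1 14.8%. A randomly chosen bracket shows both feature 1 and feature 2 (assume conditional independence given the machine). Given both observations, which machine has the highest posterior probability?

Unnormalized posteriors (prior × likelihood):
  M2: 0.1175 × 0.125 × 0.06 = 0.00088125
  M6: 0.17375 × 0.2 × 0.05 = 0.0017375
  M5: 0.22375 × 0.13 × 0.044 = 0.00127985
  M4: 0.035 × 0.01 × 0.48 = 0.000168
  M3: 0.10875 × 0.18 × 0.115 = 0.002251125
  M1: 0.34125 × 0.139 × 0.148 = 0.007020195
Total = 0.01333792.
Largest term belongs to M1, so M1 is most probable.

M1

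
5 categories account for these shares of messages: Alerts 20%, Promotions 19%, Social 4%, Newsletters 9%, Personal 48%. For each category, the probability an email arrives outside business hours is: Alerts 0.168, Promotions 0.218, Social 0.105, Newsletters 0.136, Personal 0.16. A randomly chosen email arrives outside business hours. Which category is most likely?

Unnormalized posteriors (prior × likelihood):
  Alerts: 0.2 × 0.168 = 0.0336
  Promotions: 0.19 × 0.218 = 0.04142
  Social: 0.04 × 0.105 = 0.0042
  Newsletters: 0.09 × 0.136 = 0.01224
  Personal: 0.48 × 0.16 = 0.0768
Sum = 0.16826.
Largest term belongs to Personal, so Personal is most probable.

Personal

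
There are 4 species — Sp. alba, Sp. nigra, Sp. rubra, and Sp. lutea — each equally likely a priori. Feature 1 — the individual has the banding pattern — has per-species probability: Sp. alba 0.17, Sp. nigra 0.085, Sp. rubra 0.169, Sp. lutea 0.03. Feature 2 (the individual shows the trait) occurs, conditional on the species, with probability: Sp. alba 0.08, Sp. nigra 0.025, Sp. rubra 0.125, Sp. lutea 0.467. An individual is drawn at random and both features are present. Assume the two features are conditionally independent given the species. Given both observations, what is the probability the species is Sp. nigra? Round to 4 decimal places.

0.0418

With a uniform prior (1/4 each), posterior ∝ likelihood:
  Sp. alba: 0.17 × 0.08 = 0.0136
  Sp. nigra: 0.085 × 0.025 = 0.002125
  Sp. rubra: 0.169 × 0.125 = 0.021125
  Sp. lutea: 0.03 × 0.467 = 0.01401
Normalizing constant = 0.05086.
P(Sp. nigra | evidence) = 0.002125 / 0.05086 ≈ 0.0418.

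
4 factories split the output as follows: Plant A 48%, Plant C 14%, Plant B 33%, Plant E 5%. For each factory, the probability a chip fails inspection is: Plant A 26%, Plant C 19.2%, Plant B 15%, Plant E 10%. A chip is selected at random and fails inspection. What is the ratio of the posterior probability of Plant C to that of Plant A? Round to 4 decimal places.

Prior × likelihood for each hypothesis:
  Plant A: 0.48 × 0.26 = 0.1248
  Plant C: 0.14 × 0.192 = 0.02688
  Plant B: 0.33 × 0.15 = 0.0495
  Plant E: 0.05 × 0.1 = 0.005
Normalizing constant = 0.20618.
The ratio is 0.02688 / 0.1248 (the normalizer cancels) = 0.2154.

0.2154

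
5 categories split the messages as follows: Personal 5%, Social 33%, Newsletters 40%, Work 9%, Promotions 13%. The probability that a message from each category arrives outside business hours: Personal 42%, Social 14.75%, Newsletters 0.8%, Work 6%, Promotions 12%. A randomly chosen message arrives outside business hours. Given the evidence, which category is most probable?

Social

Unnormalized posteriors (prior × likelihood):
  Personal: 0.05 × 0.42 = 0.021
  Social: 0.33 × 0.1475 = 0.048675
  Newsletters: 0.4 × 0.008 = 0.0032
  Work: 0.09 × 0.06 = 0.0054
  Promotions: 0.13 × 0.12 = 0.0156
Sum = 0.093875.
Largest term belongs to Social, so Social is most probable.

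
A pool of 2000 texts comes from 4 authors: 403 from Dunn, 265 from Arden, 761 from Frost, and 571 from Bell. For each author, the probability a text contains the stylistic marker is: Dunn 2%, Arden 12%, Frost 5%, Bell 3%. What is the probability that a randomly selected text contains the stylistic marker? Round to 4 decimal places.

0.0475

By Bayes' rule, posterior ∝ prior × likelihood:
  Dunn: 0.2015 × 0.02 = 0.00403
  Arden: 0.1325 × 0.12 = 0.0159
  Frost: 0.3805 × 0.05 = 0.019025
  Bell: 0.2855 × 0.03 = 0.008565
P(marker) = 0.00403 + 0.0159 + 0.019025 + 0.008565 = 0.04752 → 0.0475.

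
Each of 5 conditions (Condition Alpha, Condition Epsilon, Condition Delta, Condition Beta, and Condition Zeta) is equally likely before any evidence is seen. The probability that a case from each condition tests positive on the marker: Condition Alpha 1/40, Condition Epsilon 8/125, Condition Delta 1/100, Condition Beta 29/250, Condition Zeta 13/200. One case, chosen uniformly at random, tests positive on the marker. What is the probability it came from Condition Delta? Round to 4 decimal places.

With a uniform prior (1/5 each), posterior ∝ likelihood:
  Condition Alpha: 0.025
  Condition Epsilon: 0.064
  Condition Delta: 0.01
  Condition Beta: 0.116
  Condition Zeta: 0.065
Sum = 0.28.
P(Condition Delta | evidence) = 0.01 / 0.28 ≈ 0.0357.

0.0357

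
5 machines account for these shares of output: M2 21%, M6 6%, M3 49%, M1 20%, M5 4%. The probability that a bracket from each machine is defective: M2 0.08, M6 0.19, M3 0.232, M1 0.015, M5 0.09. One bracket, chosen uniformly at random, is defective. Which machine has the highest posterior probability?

Unnormalized posteriors (prior × likelihood):
  M2: 0.21 × 0.08 = 0.0168
  M6: 0.06 × 0.19 = 0.0114
  M3: 0.49 × 0.232 = 0.11368
  M1: 0.2 × 0.015 = 0.003
  M5: 0.04 × 0.09 = 0.0036
Sum = 0.14848.
Largest term belongs to M3, so M3 is most probable.

M3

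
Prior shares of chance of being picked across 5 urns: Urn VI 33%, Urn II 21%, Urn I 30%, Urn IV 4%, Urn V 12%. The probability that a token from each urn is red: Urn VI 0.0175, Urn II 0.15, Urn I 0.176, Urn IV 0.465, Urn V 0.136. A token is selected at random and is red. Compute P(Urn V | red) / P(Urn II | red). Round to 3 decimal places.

0.518

Compute prior × likelihood for every hypothesis:
  Urn VI: 0.33 × 0.0175 = 0.005775
  Urn II: 0.21 × 0.15 = 0.0315
  Urn I: 0.3 × 0.176 = 0.0528
  Urn IV: 0.04 × 0.465 = 0.0186
  Urn V: 0.12 × 0.136 = 0.01632
Normalizing constant = 0.124995.
The ratio is 0.01632 / 0.0315 (the normalizer cancels) = 0.518.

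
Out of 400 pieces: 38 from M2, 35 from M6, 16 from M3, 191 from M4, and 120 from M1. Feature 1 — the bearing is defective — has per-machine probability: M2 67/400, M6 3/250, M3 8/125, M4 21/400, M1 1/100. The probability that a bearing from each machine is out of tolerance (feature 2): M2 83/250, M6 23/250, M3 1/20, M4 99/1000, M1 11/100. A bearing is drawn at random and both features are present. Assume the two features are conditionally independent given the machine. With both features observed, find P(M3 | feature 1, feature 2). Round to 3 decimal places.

0.015

Unnormalized posteriors (prior × likelihood):
  M2: 0.095 × 0.1675 × 0.332 = 0.00528295
  M6: 0.0875 × 0.012 × 0.092 = 0.0000966
  M3: 0.04 × 0.064 × 0.05 = 0.000128
  M4: 0.4775 × 0.0525 × 0.099 = 0.00248180625
  M1: 0.3 × 0.01 × 0.11 = 0.00033
Sum = 0.00831935625.
P(M3 | evidence) = 0.000128 / 0.00831935625 ≈ 0.015.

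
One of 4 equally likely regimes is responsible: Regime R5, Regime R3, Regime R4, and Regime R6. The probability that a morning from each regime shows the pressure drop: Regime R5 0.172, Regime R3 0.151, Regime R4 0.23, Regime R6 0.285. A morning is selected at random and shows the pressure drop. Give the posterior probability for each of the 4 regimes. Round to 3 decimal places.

Regime R5 0.205, Regime R3 0.180, Regime R4 0.274, Regime R6 0.340

Since the prior is uniform, the posterior is proportional to the likelihood:
  Regime R5: 0.172
  Regime R3: 0.151
  Regime R4: 0.23
  Regime R6: 0.285
Sum = 0.838.
P(Regime R5 | drop) = 0.172/0.838 ≈ 0.205
P(Regime R3 | drop) = 0.151/0.838 ≈ 0.180
P(Regime R4 | drop) = 0.23/0.838 ≈ 0.274
P(Regime R6 | drop) = 0.285/0.838 ≈ 0.340
(Check: 0.205+0.180+0.274+0.340 = 0.999.)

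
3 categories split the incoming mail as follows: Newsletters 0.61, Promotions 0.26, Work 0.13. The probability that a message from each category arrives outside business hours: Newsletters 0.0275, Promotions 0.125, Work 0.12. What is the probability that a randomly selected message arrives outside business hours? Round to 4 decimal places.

0.0649

Unnormalized posteriors (prior × likelihood):
  Newsletters: 0.61 × 0.0275 = 0.016775
  Promotions: 0.26 × 0.125 = 0.0325
  Work: 0.13 × 0.12 = 0.0156
P(off-hours) = 0.016775 + 0.0325 + 0.0156 = 0.064875 → 0.0649.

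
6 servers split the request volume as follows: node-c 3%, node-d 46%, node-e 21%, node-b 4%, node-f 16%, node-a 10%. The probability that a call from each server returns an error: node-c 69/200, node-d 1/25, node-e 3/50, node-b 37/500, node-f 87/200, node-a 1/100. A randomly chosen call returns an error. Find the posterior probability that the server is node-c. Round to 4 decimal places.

By Bayes' rule, posterior ∝ prior × likelihood:
  node-c: 0.03 × 0.345 = 0.01035
  node-d: 0.46 × 0.04 = 0.0184
  node-e: 0.21 × 0.06 = 0.0126
  node-b: 0.04 × 0.074 = 0.00296
  node-f: 0.16 × 0.435 = 0.0696
  node-a: 0.1 × 0.01 = 0.001
Sum = 0.11491.
P(node-c | evidence) = 0.01035 / 0.11491 ≈ 0.0901.

0.0901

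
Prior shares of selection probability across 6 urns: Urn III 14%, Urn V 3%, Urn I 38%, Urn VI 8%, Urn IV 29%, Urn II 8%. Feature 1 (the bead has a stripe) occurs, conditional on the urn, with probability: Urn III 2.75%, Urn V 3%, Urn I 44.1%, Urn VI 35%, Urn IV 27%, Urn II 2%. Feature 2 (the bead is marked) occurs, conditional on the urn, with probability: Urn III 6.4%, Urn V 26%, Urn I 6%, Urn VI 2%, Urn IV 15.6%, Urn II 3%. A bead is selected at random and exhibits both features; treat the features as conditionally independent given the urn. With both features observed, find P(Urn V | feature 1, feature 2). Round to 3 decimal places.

By Bayes' rule, posterior ∝ prior × likelihood:
  Urn III: 0.14 × 0.0275 × 0.064 = 0.0002464
  Urn V: 0.03 × 0.03 × 0.26 = 0.000234
  Urn I: 0.38 × 0.441 × 0.06 = 0.0100548
  Urn VI: 0.08 × 0.35 × 0.02 = 0.00056
  Urn IV: 0.29 × 0.27 × 0.156 = 0.0122148
  Urn II: 0.08 × 0.02 × 0.03 = 0.000048
Normalizing constant = 0.023358.
P(Urn V | evidence) = 0.000234 / 0.023358 ≈ 0.010.

0.010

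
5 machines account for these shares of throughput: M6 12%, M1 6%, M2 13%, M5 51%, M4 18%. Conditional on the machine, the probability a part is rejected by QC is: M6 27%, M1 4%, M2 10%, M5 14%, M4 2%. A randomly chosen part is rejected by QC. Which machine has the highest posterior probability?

Unnormalized posteriors (prior × likelihood):
  M6: 0.12 × 0.27 = 0.0324
  M1: 0.06 × 0.04 = 0.0024
  M2: 0.13 × 0.1 = 0.013
  M5: 0.51 × 0.14 = 0.0714
  M4: 0.18 × 0.02 = 0.0036
Sum = 0.1228.
Largest term belongs to M5, so M5 is most probable.

M5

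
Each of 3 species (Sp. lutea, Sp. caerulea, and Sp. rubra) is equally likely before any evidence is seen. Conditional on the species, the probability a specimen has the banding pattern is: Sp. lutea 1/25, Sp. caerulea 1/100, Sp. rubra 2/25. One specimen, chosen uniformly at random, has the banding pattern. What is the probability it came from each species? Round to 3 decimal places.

Sp. lutea 0.308, Sp. caerulea 0.077, Sp. rubra 0.615

Since the prior is uniform, the posterior is proportional to the likelihood:
  Sp. lutea: 0.04
  Sp. caerulea: 0.01
  Sp. rubra: 0.08
Sum = 0.13.
P(Sp. lutea | banded) = 0.04/0.13 ≈ 0.308
P(Sp. caerulea | banded) = 0.01/0.13 ≈ 0.077
P(Sp. rubra | banded) = 0.08/0.13 ≈ 0.615
(Check: 0.308+0.077+0.615 = 1.000.)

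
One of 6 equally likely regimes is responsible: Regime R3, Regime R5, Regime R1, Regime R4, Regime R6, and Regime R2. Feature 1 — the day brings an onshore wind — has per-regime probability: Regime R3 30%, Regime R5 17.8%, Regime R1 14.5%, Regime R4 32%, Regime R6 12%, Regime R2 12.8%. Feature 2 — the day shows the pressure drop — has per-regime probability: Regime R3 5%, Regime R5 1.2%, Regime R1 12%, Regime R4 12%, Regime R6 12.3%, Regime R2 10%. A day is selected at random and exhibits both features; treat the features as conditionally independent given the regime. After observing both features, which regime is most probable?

With a uniform prior (1/6 each), posterior ∝ likelihood:
  Regime R3: 0.3 × 0.05 = 0.015
  Regime R5: 0.178 × 0.012 = 0.002136
  Regime R1: 0.145 × 0.12 = 0.0174
  Regime R4: 0.32 × 0.12 = 0.0384
  Regime R6: 0.12 × 0.123 = 0.01476
  Regime R2: 0.128 × 0.1 = 0.0128
Normalizing constant = 0.100496.
Largest term belongs to Regime R4, so Regime R4 is most probable.

Regime R4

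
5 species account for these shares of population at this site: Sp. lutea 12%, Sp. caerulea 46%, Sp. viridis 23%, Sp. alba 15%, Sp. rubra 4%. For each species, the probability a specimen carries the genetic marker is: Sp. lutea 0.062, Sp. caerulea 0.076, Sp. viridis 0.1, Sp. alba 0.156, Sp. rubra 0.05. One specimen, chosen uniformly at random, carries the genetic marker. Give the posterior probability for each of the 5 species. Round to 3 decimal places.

Compute prior × likelihood for every hypothesis:
  Sp. lutea: 0.12 × 0.062 = 0.00744
  Sp. caerulea: 0.46 × 0.076 = 0.03496
  Sp. viridis: 0.23 × 0.1 = 0.023
  Sp. alba: 0.15 × 0.156 = 0.0234
  Sp. rubra: 0.04 × 0.05 = 0.002
Sum = 0.0908.
P(Sp. lutea | marker) = 0.00744/0.0908 ≈ 0.082
P(Sp. caerulea | marker) = 0.03496/0.0908 ≈ 0.385
P(Sp. viridis | marker) = 0.023/0.0908 ≈ 0.253
P(Sp. alba | marker) = 0.0234/0.0908 ≈ 0.258
P(Sp. rubra | marker) = 0.002/0.0908 ≈ 0.022
(Check: 0.082+0.385+0.253+0.258+0.022 = 1.000.)

Sp. lutea 0.082, Sp. caerulea 0.385, Sp. viridis 0.253, Sp. alba 0.258, Sp. rubra 0.022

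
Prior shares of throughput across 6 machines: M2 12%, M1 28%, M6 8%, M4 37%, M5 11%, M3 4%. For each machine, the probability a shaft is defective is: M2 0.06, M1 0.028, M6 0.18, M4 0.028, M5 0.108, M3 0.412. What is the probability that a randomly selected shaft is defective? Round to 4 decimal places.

Prior × likelihood for each hypothesis:
  M2: 0.12 × 0.06 = 0.0072
  M1: 0.28 × 0.028 = 0.00784
  M6: 0.08 × 0.18 = 0.0144
  M4: 0.37 × 0.028 = 0.01036
  M5: 0.11 × 0.108 = 0.01188
  M3: 0.04 × 0.412 = 0.01648
P(defective) = 0.0072 + 0.00784 + 0.0144 + 0.01036 + 0.01188 + 0.01648 = 0.06816 → 0.0682.

0.0682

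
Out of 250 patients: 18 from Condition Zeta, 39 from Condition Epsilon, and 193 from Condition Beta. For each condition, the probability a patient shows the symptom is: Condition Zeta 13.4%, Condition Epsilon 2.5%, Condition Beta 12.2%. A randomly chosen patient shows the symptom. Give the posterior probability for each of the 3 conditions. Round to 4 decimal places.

By Bayes' rule, posterior ∝ prior × likelihood:
  Condition Zeta: 0.072 × 0.134 = 0.009648
  Condition Epsilon: 0.156 × 0.025 = 0.0039
  Condition Beta: 0.772 × 0.122 = 0.094184
Total = 0.107732.
P(Condition Zeta | symptomatic) = 0.009648/0.107732 ≈ 0.0896
P(Condition Epsilon | symptomatic) = 0.0039/0.107732 ≈ 0.0362
P(Condition Beta | symptomatic) = 0.094184/0.107732 ≈ 0.8742

Condition Zeta 0.0896, Condition Epsilon 0.0362, Condition Beta 0.8742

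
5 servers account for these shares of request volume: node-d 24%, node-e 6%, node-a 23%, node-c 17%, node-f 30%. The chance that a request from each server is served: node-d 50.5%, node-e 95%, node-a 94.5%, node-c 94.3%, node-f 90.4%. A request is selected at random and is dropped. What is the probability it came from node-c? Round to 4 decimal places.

0.0560

Taking complements, P(dropped | each) = node-d 0.495, node-e 0.05, node-a 0.055, node-c 0.057, node-f 0.096.
Prior × likelihood for each hypothesis:
  node-d: 0.24 × 0.495 = 0.1188
  node-e: 0.06 × 0.05 = 0.003
  node-a: 0.23 × 0.055 = 0.01265
  node-c: 0.17 × 0.057 = 0.00969
  node-f: 0.3 × 0.096 = 0.0288
Sum = 0.17294.
P(node-c | evidence) = 0.00969 / 0.17294 ≈ 0.0560.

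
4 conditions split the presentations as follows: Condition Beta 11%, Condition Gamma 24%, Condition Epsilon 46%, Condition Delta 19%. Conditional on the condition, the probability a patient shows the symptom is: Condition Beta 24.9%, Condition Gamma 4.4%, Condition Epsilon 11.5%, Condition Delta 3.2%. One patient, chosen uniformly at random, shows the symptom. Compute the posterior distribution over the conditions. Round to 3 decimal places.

Prior × likelihood for each hypothesis:
  Condition Beta: 0.11 × 0.249 = 0.02739
  Condition Gamma: 0.24 × 0.044 = 0.01056
  Condition Epsilon: 0.46 × 0.115 = 0.0529
  Condition Delta: 0.19 × 0.032 = 0.00608
Total = 0.09693.
P(Condition Beta | symptomatic) = 0.02739/0.09693 ≈ 0.283
P(Condition Gamma | symptomatic) = 0.01056/0.09693 ≈ 0.109
P(Condition Epsilon | symptomatic) = 0.0529/0.09693 ≈ 0.546
P(Condition Delta | symptomatic) = 0.00608/0.09693 ≈ 0.063
(Check: 0.283+0.109+0.546+0.063 = 1.001.)

Condition Beta 0.283, Condition Gamma 0.109, Condition Epsilon 0.546, Condition Delta 0.063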